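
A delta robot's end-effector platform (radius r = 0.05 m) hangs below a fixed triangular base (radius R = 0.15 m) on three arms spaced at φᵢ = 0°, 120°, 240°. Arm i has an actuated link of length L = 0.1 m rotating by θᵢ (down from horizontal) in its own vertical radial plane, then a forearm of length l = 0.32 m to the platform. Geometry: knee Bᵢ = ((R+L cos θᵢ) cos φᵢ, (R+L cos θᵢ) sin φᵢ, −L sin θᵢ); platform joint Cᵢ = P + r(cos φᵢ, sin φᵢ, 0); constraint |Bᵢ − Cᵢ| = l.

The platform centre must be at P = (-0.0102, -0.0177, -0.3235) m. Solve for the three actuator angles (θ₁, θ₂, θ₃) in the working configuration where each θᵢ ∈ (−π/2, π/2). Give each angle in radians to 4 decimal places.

θ₁ = 0.6982, θ₂ = 0.6984, θ₃ = 0.5238

arm 1 (φ=0.0°): x'=-0.0102, y'=-0.0177
  e−x'=0.1102;  (l²−L²−(e−x')²−y'²−z²)/2L = -0.1235
  √(A²+B²)=0.3418;  θ1 = -1.2425+1.9407 ≈ 0.6982
arm 2 (φ=120.0°): x'=-0.0102, y'=0.0177
  A=0.1102, B=-0.3235, C=(l²−L²−A²−y'²−z²)/(2L)=-0.1236
  γ=atan2(-0.3235,0.1102)=-1.2424;  ψ=arccos(-0.3616)=1.9408;  θ2=γ+ψ≈0.6984
φ3=240.0° → target in arm frame (0.0204, 0.0000)
  e−x'=0.0796;  (l²−L²−(e−x')²−y'²−z²)/2L = -0.0929
  γ=atan2(-0.3235,0.0796)=-1.3296;  ψ=arccos(-0.2789)=1.8535;  θ3=γ+ψ≈0.5238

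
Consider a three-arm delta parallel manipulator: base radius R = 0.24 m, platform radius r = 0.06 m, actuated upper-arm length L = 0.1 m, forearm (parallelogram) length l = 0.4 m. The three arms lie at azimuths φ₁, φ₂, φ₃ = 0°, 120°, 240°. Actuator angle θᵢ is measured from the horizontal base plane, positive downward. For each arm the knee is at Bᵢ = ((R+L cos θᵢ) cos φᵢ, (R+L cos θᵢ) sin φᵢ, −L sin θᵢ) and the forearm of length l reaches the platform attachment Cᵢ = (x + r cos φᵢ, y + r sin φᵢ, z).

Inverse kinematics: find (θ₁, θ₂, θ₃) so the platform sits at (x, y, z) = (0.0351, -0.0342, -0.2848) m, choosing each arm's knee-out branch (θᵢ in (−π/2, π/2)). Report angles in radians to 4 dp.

θ₁ = -0.3493, θ₂ = 0.4363, θ₃ = -0.0874

rotate P by −φ1: (0.0351, -0.0342, -0.2848)
  e−x'=0.1449;  (l²−L²−(e−x')²−y'²−z²)/2L = 0.2336
  √(A²+B²)=0.3195;  θ1 = -1.1002+0.7509 ≈ -0.3493
arm 2 (φ=120.0°): x'=-0.0472, y'=-0.0133
  A cos θ + B sin θ = C:  0.2272·cos θ + -0.2848·sin θ = 0.0855
  θ2 = atan2(B,A) + arccos(C/0.3643) = 0.4363
rotate P by −φ3: (0.0121, 0.0475, -0.2848)
  e−x'=0.1679;  (l²−L²−(e−x')²−y'²−z²)/2L = 0.1922
  √(A²+B²)=0.3306;  θ3 = -1.0380+0.9506 ≈ -0.0874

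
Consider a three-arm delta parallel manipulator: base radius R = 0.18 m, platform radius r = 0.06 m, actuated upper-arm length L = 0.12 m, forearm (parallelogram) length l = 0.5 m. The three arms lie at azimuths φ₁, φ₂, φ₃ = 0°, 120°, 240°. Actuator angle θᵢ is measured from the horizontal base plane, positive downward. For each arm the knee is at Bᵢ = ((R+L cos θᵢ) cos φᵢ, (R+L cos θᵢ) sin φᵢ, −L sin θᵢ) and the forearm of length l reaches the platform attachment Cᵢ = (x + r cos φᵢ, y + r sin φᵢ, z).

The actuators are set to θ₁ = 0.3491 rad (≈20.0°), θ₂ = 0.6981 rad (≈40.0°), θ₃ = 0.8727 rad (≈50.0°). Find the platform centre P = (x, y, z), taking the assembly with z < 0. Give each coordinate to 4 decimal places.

O1 = (0.2328·cos0.0°, 0.2328·sin0.0°, -0.0410) = (0.2328, 0.0000, -0.0410)
φ2=120.0°: virtual centre (-0.1060, 0.1835, -0.0771), radius l
O3 = (0.1971·cos240.0°, 0.1971·sin240.0°, -0.0919) = (-0.0986, -0.1707, -0.0919)
eliminate P² terms by subtracting sphere 1 from 2 and 3
plane₁₂: -0.6775x+0.3671y+-0.0722z = -0.0050
det = 0.4746;  x = 0.0102+-0.1306z,  y = 0.0052+-0.0445z
into |P−O₁|² = l²: 1.0190z² + 0.1398z + -0.1988 = 0;  Δ = 0.8297;  z = -0.5155 or 0.3783 → z<0 root = -0.5155
x = 0.0776, y = 0.0282

(0.0776, 0.0282, -0.5155)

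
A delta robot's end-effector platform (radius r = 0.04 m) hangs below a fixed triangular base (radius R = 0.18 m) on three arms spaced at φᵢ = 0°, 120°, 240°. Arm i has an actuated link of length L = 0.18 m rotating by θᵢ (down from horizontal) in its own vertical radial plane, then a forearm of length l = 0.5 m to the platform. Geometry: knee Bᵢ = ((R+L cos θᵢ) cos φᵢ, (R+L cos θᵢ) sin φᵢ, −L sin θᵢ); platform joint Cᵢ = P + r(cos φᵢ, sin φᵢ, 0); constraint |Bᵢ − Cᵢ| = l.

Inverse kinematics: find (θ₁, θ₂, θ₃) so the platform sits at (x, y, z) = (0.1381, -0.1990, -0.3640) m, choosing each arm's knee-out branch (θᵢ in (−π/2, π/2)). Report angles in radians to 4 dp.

θ₁ = -0.3494, θ₂ = 1.1346, θ₃ = -0.1744

arm 1 (φ=0.0°): x'=0.1381, y'=-0.1990
  e−x'=0.0019;  (l²−L²−(e−x')²−y'²−z²)/2L = 0.1264
  √(A²+B²)=0.3640;  θ1 = -1.5656+1.2162 ≈ -0.3494
rotate P by −φ2: (-0.2414, -0.0201, -0.3640)
  e−x'=0.3814;  (l²−L²−(e−x')²−y'²−z²)/2L = -0.1688
  θ2 = atan2(B,A) + arccos(C/0.5272) = 1.1346
φ3=240.0° → target in arm frame (0.1033, 0.2191)
  A=0.0367, B=-0.3640, C=(l²−L²−A²−y'²−z²)/(2L)=0.0993
  θ3 = atan2(B,A) + arccos(C/0.3658) = -0.1744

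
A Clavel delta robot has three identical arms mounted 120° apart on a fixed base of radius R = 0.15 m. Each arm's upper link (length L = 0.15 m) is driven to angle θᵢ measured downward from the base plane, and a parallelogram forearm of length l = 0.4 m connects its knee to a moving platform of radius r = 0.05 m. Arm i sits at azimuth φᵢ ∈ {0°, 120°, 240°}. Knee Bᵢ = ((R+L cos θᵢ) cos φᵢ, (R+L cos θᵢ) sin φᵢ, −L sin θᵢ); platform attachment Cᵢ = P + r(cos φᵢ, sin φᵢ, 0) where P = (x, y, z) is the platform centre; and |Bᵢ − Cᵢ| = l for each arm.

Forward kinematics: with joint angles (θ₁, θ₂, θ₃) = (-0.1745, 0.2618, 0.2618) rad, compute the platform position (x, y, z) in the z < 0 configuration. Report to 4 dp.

(0.0579, 0.0000, -0.3260)

φ1=0.0°: virtual centre (0.2477, 0.0000, 0.0260), radius l
arm 2 at φ=120.0°: (R−r)+L cos θ2 = 0.2449;  S2 = (-0.1224, 0.2121, -0.0388)
S3 = (0.2449·cos240.0°, 0.2449·sin240.0°, -0.0388) = (-0.1224, -0.2121, -0.0388)
subtract pairs → two planes through P
linear system: -0.7403x+0.4242y = -0.0006−-0.1297z; -0.7403x+-0.4242y = -0.0006−-0.1297z
det = 0.6280;  x = 0.0008+-0.1752z,  y = 0.0000+0.0000z
into |P−S₁|² = l²: 1.0307z² + 0.0345z + -0.0983 = 0;  Δ = 0.4066;  z = -0.3260 or 0.2926 → z<0 root = -0.3260
x = 0.0579, y = 0.0000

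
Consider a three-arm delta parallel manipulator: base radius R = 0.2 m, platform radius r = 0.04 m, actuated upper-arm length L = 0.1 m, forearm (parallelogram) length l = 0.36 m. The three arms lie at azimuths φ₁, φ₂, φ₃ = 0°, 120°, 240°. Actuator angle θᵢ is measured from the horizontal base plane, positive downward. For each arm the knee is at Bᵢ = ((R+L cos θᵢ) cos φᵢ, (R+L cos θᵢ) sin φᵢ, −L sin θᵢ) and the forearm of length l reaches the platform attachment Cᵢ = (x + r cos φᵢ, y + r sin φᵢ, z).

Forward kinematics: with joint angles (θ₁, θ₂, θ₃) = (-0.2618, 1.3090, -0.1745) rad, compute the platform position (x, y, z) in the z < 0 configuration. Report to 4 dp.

φ1=0.0°: virtual centre (0.2566, 0.0000, 0.0259), radius l
φ2=120.0°: virtual centre (-0.0929, 0.1610, -0.0966), radius l
arm 3 at φ=240.0°: (R−r)+L cos θ3 = 0.2585;  centre 3 = (-0.1292, -0.2239, 0.0174)
|centre ₂|²−|centre ₁|² = -0.0226;  |centre ₃|²−|centre ₁|² = 0.0006
linear system: -0.6991x+0.3220y = -0.0226−-0.2449z; -0.7717x+-0.4477y = 0.0006−-0.0170z
det = 0.5614;  x = 0.0177+-0.2051z,  y = -0.0319+0.3155z
into |P−centre ₁|² = l²: 1.1416z² + 0.0261z + -0.0708 = 0;  Δ = 0.3242;  z = -0.2608 or 0.2379 → z<0 root = -0.2608
x = 0.0712, y = -0.1141

(0.0712, -0.1141, -0.2608)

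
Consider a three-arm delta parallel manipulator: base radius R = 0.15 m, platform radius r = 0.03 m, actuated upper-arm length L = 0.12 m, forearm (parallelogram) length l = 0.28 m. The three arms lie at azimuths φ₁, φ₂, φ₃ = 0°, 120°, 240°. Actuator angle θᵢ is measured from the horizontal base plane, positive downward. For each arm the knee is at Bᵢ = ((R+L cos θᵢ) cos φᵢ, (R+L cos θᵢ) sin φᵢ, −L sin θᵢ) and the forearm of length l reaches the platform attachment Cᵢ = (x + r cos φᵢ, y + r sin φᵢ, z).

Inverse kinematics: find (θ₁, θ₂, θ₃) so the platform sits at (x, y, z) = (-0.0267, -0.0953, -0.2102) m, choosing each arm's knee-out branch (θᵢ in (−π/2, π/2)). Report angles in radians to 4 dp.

θ₁ = 0.7856, θ₂ = 1.0471, θ₃ = -0.2615

φ1=0.0° → target in arm frame (-0.0267, -0.0953)
  e−x'=0.1467;  (l²−L²−(e−x')²−y'²−z²)/2L = -0.0449
  √(A²+B²)=0.2563;  θ1 = -0.9615+1.7471 ≈ 0.7856
rotate P by −φ2: (-0.0692, 0.0708, -0.2102)
  e−x'=0.1892;  (l²−L²−(e−x')²−y'²−z²)/2L = -0.0874
  √(A²+B²)=0.2828;  θ2 = -0.8380+1.8851 ≈ 1.0471
rotate P by −φ3: (0.0959, 0.0245, -0.2102)
  e−x'=0.0241;  (l²−L²−(e−x')²−y'²−z²)/2L = 0.0776
  θ3 = atan2(B,A) + arccos(C/0.2116) = -0.2615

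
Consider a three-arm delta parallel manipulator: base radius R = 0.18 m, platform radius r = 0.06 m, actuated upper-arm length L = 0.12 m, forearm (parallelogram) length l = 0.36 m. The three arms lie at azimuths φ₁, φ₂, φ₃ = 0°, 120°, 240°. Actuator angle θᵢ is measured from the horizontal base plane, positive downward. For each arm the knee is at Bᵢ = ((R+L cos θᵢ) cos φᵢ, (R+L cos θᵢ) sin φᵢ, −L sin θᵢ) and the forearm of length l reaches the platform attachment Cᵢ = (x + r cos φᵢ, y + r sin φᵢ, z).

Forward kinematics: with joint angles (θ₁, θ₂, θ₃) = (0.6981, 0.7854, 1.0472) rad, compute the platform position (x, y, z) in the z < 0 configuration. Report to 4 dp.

(0.0304, 0.0322, -0.3863)

S1 = (0.2119·cos0.0°, 0.2119·sin0.0°, -0.0771) = (0.2119, 0.0000, -0.0771)
arm 2 at φ=120.0°: ρ2 = 0.2049;  S2 = (-0.1024, 0.1774, -0.0849)
φ3=240.0°: virtual centre (-0.0900, -0.1559, -0.1039), radius l
|S₂|²−|S₁|² = -0.0017;  |S₃|²−|S₁|² = -0.0077
plane₁₂: -0.6287x+0.3548y+-0.0154z = -0.0017
det = 0.4103;  x = 0.0079+-0.0581z,  y = 0.0092+-0.0594z
sphere 1 gives Az²+Bz+C=0 with A=1.0069, B=0.1769, C=-0.0819;  B²−4AC=0.3613;  roots -0.3863, 0.2107;  negative root z = -0.3863
x = 0.0304, y = 0.0322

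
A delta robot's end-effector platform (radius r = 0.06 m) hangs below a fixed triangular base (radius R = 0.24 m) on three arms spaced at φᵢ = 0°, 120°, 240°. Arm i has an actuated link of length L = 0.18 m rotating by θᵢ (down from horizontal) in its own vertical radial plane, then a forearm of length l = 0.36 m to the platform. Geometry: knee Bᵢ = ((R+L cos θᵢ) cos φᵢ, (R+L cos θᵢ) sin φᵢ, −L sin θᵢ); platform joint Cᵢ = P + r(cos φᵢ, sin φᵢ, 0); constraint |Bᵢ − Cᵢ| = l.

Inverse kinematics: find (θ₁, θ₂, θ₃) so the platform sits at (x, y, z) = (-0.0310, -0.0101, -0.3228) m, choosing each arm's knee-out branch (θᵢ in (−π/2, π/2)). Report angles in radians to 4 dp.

θ₁ = 0.9599, θ₂ = 0.7851, θ₃ = 0.6981

φ1=0.0° → target in arm frame (-0.0310, -0.0101)
  e−x'=0.2110;  (l²−L²−(e−x')²−y'²−z²)/2L = -0.1434
  θ1 = atan2(B,A) + arccos(C/0.3856) = 0.9599
rotate P by −φ2: (0.0068, 0.0319, -0.3228)
  A=0.1732, B=-0.3228, C=(l²−L²−A²−y'²−z²)/(2L)=-0.1056
  θ2 = atan2(B,A) + arccos(C/0.3664) = 0.7851
rotate P by −φ3: (0.0242, -0.0218, -0.3228)
  A cos θ + B sin θ = C:  0.1558·cos θ + -0.3228·sin θ = -0.0881
  √(A²+B²)=0.3584;  θ3 = -1.1212+1.8193 ≈ 0.6981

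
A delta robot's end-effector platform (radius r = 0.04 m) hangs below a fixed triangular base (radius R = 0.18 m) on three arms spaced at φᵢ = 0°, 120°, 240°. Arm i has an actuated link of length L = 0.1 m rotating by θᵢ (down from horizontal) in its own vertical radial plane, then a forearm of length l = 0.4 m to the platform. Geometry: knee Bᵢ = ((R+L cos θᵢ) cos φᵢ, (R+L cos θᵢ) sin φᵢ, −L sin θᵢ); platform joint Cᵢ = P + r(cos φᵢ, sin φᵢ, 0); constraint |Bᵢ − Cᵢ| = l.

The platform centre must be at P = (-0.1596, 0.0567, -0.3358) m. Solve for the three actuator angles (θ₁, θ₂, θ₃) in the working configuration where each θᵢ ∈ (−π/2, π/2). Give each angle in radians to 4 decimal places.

arm 1 (φ=0.0°): x'=-0.1596, y'=0.0567
  A=0.2996, B=-0.3358, C=(l²−L²−A²−y'²−z²)/(2L)=-0.2787
  θ1 = atan2(B,A) + arccos(C/0.4500) = 1.3963
φ2=120.0° → target in arm frame (0.1289, 0.1099)
  e−x'=0.0111;  (l²−L²−(e−x')²−y'²−z²)/2L = 0.1252
  γ=atan2(-0.3358,0.0111)=-1.5378;  ψ=arccos(0.3727)=1.1889;  θ2=γ+ψ≈-0.3489
rotate P by −φ3: (0.0307, -0.1666, -0.3358)
  e−x'=0.1093;  (l²−L²−(e−x')²−y'²−z²)/2L = -0.0123
  √(A²+B²)=0.3531;  θ3 = -1.2561+1.6055 ≈ 0.3494

θ₁ = 1.3963, θ₂ = -0.3489, θ₃ = 0.3494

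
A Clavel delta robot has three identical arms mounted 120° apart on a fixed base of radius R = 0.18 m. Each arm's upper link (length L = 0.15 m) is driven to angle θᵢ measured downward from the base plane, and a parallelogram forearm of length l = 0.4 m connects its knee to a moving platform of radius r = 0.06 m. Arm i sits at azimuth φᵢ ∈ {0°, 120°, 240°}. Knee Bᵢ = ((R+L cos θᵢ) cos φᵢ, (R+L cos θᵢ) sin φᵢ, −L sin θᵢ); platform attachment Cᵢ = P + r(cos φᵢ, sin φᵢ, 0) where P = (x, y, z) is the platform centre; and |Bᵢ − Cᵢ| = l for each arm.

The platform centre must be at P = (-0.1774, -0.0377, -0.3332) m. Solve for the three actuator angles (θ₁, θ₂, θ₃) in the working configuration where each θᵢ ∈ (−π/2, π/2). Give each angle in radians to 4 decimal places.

θ₁ = 1.2215, θ₂ = 0.2620, θ₃ = -0.0873

φ1=0.0° → target in arm frame (-0.1774, -0.0377)
  A=0.2974, B=-0.3332, C=(l²−L²−A²−y'²−z²)/(2L)=-0.2113
  θ1 = atan2(B,A) + arccos(C/0.4466) = 1.2215
rotate P by −φ2: (0.0561, 0.1725, -0.3332)
  A=0.0639, B=-0.3332, C=(l²−L²−A²−y'²−z²)/(2L)=-0.0245
  γ=atan2(-0.3332,0.0639)=-1.3812;  ψ=arccos(-0.0723)=1.6432;  θ2=γ+ψ≈0.2620
φ3=240.0° → target in arm frame (0.1213, -0.1348)
  A cos θ + B sin θ = C:  -0.0013·cos θ + -0.3332·sin θ = 0.0277
  θ3 = atan2(B,A) + arccos(C/0.3332) = -0.0873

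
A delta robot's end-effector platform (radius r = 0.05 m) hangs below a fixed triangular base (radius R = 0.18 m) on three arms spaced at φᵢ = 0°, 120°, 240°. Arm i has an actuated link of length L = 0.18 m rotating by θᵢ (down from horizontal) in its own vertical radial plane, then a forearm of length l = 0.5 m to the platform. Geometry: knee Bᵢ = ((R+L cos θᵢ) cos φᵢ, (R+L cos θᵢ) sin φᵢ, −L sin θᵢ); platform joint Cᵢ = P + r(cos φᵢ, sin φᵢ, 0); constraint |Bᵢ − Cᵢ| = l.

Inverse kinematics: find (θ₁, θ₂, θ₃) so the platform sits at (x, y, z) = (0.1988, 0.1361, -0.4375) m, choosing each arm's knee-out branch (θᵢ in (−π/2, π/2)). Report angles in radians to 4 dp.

φ1=0.0° → target in arm frame (0.1988, 0.1361)
  A cos θ + B sin θ = C:  -0.0688·cos θ + -0.4375·sin θ = 0.0082
  √(A²+B²)=0.4429;  θ1 = -1.7268+1.5524 ≈ -0.1744
rotate P by −φ2: (0.0185, -0.2402, -0.4375)
  e−x'=0.1115;  (l²−L²−(e−x')²−y'²−z²)/2L = -0.1221
  θ2 = atan2(B,A) + arccos(C/0.4515) = 0.5234
arm 3 (φ=240.0°): x'=-0.2173, y'=0.1041
  A cos θ + B sin θ = C:  0.3473·cos θ + -0.4375·sin θ = -0.2923
  θ3 = atan2(B,A) + arccos(C/0.5586) = 1.2217

θ₁ = -0.1744, θ₂ = 0.5234, θ₃ = 1.2217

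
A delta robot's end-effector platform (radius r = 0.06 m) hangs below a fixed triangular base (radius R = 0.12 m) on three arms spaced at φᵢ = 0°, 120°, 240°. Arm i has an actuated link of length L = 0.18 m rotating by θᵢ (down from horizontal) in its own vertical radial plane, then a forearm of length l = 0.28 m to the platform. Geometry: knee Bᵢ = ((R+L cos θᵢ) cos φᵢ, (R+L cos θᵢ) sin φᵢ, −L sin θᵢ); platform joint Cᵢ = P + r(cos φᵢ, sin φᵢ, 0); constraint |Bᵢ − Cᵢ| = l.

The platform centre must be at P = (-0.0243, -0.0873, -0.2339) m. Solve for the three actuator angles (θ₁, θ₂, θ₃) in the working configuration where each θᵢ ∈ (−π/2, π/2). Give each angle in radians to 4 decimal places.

θ₁ = 0.6109, θ₂ = 0.7856, θ₃ = 0.0000

rotate P by −φ1: (-0.0243, -0.0873, -0.2339)
  e−x'=0.0843;  (l²−L²−(e−x')²−y'²−z²)/2L = -0.0651
  √(A²+B²)=0.2486;  θ1 = -1.2249+1.8357 ≈ 0.6109
φ2=120.0° → target in arm frame (-0.0635, 0.0647)
  e−x'=0.1235;  (l²−L²−(e−x')²−y'²−z²)/2L = -0.0782
  γ=atan2(-0.2339,0.1235)=-1.0852;  ψ=arccos(-0.2955)=1.8708;  θ2=γ+ψ≈0.7856
φ3=240.0° → target in arm frame (0.0878, 0.0226)
  e−x'=-0.0278;  (l²−L²−(e−x')²−y'²−z²)/2L = -0.0278
  γ=atan2(-0.2339,-0.0278)=-1.6889;  ψ=arccos(-0.1178)=1.6889;  θ3=γ+ψ≈0.0000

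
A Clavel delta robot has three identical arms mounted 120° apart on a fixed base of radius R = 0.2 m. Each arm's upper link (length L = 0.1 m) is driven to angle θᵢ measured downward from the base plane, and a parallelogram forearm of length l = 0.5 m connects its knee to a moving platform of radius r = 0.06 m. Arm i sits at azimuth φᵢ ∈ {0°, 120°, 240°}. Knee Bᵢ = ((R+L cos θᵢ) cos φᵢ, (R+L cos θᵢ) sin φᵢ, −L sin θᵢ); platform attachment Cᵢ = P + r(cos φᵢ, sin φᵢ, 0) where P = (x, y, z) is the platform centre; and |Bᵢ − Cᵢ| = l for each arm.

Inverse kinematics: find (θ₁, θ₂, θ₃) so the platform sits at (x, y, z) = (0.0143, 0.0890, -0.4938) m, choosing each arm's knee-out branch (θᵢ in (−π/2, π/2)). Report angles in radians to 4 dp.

arm 1 (φ=0.0°): x'=0.0143, y'=0.0890
  e−x'=0.1257;  (l²−L²−(e−x')²−y'²−z²)/2L = -0.1378
  θ1 = atan2(B,A) + arccos(C/0.5095) = 0.5231
arm 2 (φ=120.0°): x'=0.0699, y'=-0.0569
  A=0.0701, B=-0.4938, C=(l²−L²−A²−y'²−z²)/(2L)=-0.0599
  θ2 = atan2(B,A) + arccos(C/0.4987) = 0.2614
rotate P by −φ3: (-0.0842, -0.0321, -0.4938)
  A cos θ + B sin θ = C:  0.2242·cos θ + -0.4938·sin θ = -0.2757
  √(A²+B²)=0.5423;  θ3 = -1.1446+2.1042 ≈ 0.9596

θ₁ = 0.5231, θ₂ = 0.2614, θ₃ = 0.9596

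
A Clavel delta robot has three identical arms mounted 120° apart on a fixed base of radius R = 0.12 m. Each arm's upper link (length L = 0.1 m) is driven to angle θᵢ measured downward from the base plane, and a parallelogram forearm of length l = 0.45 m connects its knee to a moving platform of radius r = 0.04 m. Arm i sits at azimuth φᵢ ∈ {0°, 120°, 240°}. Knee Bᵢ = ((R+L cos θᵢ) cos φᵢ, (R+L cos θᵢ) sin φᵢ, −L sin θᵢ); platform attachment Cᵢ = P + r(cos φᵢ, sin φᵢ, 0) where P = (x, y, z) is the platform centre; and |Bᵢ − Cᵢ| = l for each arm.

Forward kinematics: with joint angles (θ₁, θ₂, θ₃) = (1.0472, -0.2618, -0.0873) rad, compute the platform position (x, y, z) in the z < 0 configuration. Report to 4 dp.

(-0.2023, 0.0219, -0.3892)

φ1=0.0°: virtual centre (0.1300, 0.0000, -0.0866), radius l
O2 = (0.1766·cos120.0°, 0.1766·sin120.0°, 0.0259) = (-0.0883, 0.1529, 0.0259)
O3 = (0.1796·cos240.0°, 0.1796·sin240.0°, 0.0087) = (-0.0898, -0.1556, 0.0087)
|O₂|²−|O₁|² = 0.0075;  |O₃|²−|O₁|² = 0.0079
[-0.4366 0.3059 0.2250]·P = 0.0075;  [-0.4396 -0.3111 0.1906]·P = 0.0079
Cramer: x(z) = -0.0176+0.4747z;  y(z) = -0.0007-0.0580z
into |P−O₁|² = l²: 1.2287z² + 0.0332z + -0.1732 = 0;  Δ = 0.8524;  z = -0.3892 or 0.3622 → z<0 root = -0.3892
x = -0.2023, y = 0.0219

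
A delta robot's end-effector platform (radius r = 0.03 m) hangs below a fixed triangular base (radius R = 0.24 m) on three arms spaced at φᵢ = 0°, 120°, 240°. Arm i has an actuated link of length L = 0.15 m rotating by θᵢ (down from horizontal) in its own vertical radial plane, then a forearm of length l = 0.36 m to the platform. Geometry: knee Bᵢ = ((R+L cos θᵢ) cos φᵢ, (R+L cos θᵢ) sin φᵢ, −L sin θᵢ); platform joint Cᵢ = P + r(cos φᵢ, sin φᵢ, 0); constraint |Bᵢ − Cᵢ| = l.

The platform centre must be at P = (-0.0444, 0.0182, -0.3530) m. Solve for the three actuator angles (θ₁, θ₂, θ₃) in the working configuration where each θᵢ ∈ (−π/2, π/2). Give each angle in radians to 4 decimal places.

θ₁ = 1.3092, θ₂ = 0.8728, θ₃ = 1.0475

arm 1 (φ=0.0°): x'=-0.0444, y'=0.0182
  e−x'=0.2544;  (l²−L²−(e−x')²−y'²−z²)/2L = -0.2752
  θ1 = atan2(B,A) + arccos(C/0.4351) = 1.3092
φ2=120.0° → target in arm frame (0.0380, 0.0294)
  e−x'=0.1720;  (l²−L²−(e−x')²−y'²−z²)/2L = -0.1599
  √(A²+B²)=0.3927;  θ2 = -1.1173+1.9902 ≈ 0.8728
arm 3 (φ=240.0°): x'=0.0064, y'=-0.0476
  e−x'=0.2036;  (l²−L²−(e−x')²−y'²−z²)/2L = -0.2040
  θ3 = atan2(B,A) + arccos(C/0.4075) = 1.0475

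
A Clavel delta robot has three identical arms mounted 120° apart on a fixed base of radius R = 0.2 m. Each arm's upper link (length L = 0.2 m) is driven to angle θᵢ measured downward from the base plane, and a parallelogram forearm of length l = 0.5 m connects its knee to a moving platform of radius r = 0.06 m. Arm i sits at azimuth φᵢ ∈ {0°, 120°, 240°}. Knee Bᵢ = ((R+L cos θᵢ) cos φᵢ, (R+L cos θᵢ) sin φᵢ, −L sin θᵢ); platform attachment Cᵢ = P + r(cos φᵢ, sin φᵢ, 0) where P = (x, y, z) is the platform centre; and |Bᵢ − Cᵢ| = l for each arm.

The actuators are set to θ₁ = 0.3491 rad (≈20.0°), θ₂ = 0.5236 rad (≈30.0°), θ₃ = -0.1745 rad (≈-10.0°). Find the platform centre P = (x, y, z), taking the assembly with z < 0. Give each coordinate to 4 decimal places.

(-0.0266, -0.1024, -0.4057)

arm 1 at φ=0.0°: (R−r)+L cos θ1 = 0.3279;  S1 = (0.3279, 0.0000, -0.0684)
φ2=120.0°: virtual centre (-0.1566, 0.2712, -0.1000), radius l
S3 = (0.3370·cos240.0°, 0.3370·sin240.0°, 0.0347) = (-0.1685, -0.2918, 0.0347)
|S₂|²−|S₁|² = -0.0041;  |S₃|²−|S₁|² = 0.0025
[-0.9691 0.5425 -0.0632]·P = -0.0041;  [-0.9928 -0.5836 0.2063]·P = 0.0025
det = 1.1042;  x = 0.0009+0.0679z,  y = -0.0059+0.2378z
sphere 1 gives Az²+Bz+C=0 with A=1.0612, B=0.0896, C=-0.1384;  B²−4AC=0.5953;  roots -0.4057, 0.3213;  negative root z = -0.4057
x = -0.0266, y = -0.1024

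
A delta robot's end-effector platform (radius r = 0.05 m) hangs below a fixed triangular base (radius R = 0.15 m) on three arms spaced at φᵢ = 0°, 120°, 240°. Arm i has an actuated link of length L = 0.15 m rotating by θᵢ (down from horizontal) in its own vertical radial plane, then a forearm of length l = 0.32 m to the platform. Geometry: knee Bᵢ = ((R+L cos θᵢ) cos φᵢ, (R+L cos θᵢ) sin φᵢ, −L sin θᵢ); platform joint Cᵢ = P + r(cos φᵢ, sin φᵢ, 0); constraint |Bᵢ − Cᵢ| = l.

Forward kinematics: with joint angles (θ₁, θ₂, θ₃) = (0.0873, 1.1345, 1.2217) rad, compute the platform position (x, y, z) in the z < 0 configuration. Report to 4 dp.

(0.1493, 0.0136, -0.3167)

S1 = (0.2494·cos0.0°, 0.2494·sin0.0°, -0.0131) = (0.2494, 0.0000, -0.0131)
φ2=120.0°: virtual centre (-0.0817, 0.1415, -0.1359), radius l
S3 = (0.1513·cos240.0°, 0.1513·sin240.0°, -0.1410) = (-0.0757, -0.1310, -0.1410)
subtract pairs → two planes through P
linear system: -0.6622x+0.2830y = -0.0172−-0.2457z; -0.6502x+-0.2621y = -0.0196−-0.2557z
Cramer: x(z) = 0.0281-0.3825z;  y(z) = 0.0051-0.0268z
sphere 1 gives Az²+Bz+C=0 with A=1.1471, B=0.1952, C=-0.0532;  B²−4AC=0.2824;  roots -0.3167, 0.1465;  negative root z = -0.3167
x = 0.1493, y = 0.0136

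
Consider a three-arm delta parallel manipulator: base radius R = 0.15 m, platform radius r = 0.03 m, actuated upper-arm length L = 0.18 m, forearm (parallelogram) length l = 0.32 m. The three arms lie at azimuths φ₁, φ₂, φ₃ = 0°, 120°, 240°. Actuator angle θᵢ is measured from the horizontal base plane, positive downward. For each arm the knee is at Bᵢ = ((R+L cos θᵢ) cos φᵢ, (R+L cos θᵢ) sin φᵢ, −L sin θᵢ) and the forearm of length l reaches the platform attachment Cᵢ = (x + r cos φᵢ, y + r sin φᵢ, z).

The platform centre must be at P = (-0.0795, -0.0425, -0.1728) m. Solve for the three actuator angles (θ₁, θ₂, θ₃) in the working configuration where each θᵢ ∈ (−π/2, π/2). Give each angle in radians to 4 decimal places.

θ₁ = 0.8724, θ₂ = 0.3491, θ₃ = -0.3493

φ1=0.0° → target in arm frame (-0.0795, -0.0425)
  A=0.1995, B=-0.1728, C=(l²−L²−A²−y'²−z²)/(2L)=-0.0041
  √(A²+B²)=0.2639;  θ1 = -0.7138+1.5862 ≈ 0.8724
φ2=120.0° → target in arm frame (0.0029, 0.0901)
  A cos θ + B sin θ = C:  0.1171·cos θ + -0.1728·sin θ = 0.0509
  θ2 = atan2(B,A) + arccos(C/0.2087) = 0.3491
φ3=240.0° → target in arm frame (0.0766, -0.0476)
  A cos θ + B sin θ = C:  0.0434·cos θ + -0.1728·sin θ = 0.1000
  θ3 = atan2(B,A) + arccos(C/0.1782) = -0.3493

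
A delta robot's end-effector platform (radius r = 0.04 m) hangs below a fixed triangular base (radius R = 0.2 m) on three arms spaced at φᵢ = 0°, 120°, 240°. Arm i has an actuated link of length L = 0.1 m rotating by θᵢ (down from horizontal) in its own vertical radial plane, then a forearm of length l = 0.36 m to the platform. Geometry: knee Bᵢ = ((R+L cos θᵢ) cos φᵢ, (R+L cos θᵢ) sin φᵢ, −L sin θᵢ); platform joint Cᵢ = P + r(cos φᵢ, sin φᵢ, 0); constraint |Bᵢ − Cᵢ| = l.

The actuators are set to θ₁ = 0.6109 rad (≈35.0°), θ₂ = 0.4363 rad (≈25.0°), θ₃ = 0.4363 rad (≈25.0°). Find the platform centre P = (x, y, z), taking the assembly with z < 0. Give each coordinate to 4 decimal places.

(-0.0165, 0.0000, -0.3080)

arm 1 at φ=0.0°: ρ1 = 0.2419;  O1 = (0.2419, 0.0000, -0.0574)
φ2=120.0°: virtual centre (-0.1253, 0.2171, -0.0423), radius l
O3 = (0.2506·cos240.0°, 0.2506·sin240.0°, -0.0423) = (-0.1253, -0.2171, -0.0423)
|O₂|²−|O₁|² = 0.0028;  |O₃|²−|O₁|² = 0.0028
plane₁₂: -0.7345x+0.4341y+0.0302z = 0.0028
det = 0.6377;  x = -0.0038+0.0411z,  y = 0.0000+0.0000z
sphere 1 gives Az²+Bz+C=0 with A=1.0017, B=0.0945, C=-0.0659;  B²−4AC=0.2731;  roots -0.3080, 0.2137;  negative root z = -0.3080
x = -0.0165, y = 0.0000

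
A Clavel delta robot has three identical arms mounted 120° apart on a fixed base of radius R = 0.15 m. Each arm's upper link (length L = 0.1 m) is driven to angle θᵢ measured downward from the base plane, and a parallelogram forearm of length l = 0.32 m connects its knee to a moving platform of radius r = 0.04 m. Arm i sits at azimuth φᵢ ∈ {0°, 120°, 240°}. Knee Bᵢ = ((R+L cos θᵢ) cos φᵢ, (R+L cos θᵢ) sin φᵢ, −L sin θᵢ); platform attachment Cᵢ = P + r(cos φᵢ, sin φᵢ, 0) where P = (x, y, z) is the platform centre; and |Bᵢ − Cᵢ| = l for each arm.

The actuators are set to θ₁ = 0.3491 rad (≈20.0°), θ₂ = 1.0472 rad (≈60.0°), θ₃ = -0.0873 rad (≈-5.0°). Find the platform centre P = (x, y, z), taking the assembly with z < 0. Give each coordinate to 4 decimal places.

O1 = (0.2040·cos0.0°, 0.2040·sin0.0°, -0.0342) = (0.2040, 0.0000, -0.0342)
O2 = (0.1600·cos120.0°, 0.1600·sin120.0°, -0.0866) = (-0.0800, 0.1386, -0.0866)
O3 = (0.2096·cos240.0°, 0.2096·sin240.0°, 0.0087) = (-0.1048, -0.1815, 0.0087)
subtract pairs → two planes through P
plane₁₂: -0.5679x+0.2771y+-0.1048z = -0.0097
det = 0.3773;  x = 0.0084+-0.0378z,  y = -0.0177+0.3007z
into |P−O₁|² = l²: 1.0919z² + 0.0725z + -0.0627 = 0;  Δ = 0.2790;  z = -0.2751 or 0.2086 → z<0 root = -0.2751
x = 0.0188, y = -0.1004

(0.0188, -0.1004, -0.2751)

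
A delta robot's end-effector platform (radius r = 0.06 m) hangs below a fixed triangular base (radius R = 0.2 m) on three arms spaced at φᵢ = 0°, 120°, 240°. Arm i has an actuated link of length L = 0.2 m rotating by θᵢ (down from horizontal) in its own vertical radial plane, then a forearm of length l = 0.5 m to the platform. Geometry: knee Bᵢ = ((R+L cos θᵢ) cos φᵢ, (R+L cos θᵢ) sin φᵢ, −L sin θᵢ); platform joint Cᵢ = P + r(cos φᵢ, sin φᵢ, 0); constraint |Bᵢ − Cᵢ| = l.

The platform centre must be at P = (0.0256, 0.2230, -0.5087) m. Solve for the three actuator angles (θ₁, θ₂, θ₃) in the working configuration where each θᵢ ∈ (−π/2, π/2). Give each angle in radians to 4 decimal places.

θ₁ = 0.7858, θ₂ = 0.2619, θ₃ = 1.3966

rotate P by −φ1: (0.0256, 0.2230, -0.5087)
  A cos θ + B sin θ = C:  0.1144·cos θ + -0.5087·sin θ = -0.2790
  γ=atan2(-0.5087,0.1144)=-1.3496;  ψ=arccos(-0.5351)=2.1354;  θ1=γ+ψ≈0.7858
arm 2 (φ=120.0°): x'=0.1803, y'=-0.1337
  A=-0.0403, B=-0.5087, C=(l²−L²−A²−y'²−z²)/(2L)=-0.1707
  θ2 = atan2(B,A) + arccos(C/0.5103) = 0.2619
arm 3 (φ=240.0°): x'=-0.2059, y'=-0.0893
  A cos θ + B sin θ = C:  0.3459·cos θ + -0.5087·sin θ = -0.4410
  √(A²+B²)=0.6152;  θ3 = -0.9736+2.3702 ≈ 1.3966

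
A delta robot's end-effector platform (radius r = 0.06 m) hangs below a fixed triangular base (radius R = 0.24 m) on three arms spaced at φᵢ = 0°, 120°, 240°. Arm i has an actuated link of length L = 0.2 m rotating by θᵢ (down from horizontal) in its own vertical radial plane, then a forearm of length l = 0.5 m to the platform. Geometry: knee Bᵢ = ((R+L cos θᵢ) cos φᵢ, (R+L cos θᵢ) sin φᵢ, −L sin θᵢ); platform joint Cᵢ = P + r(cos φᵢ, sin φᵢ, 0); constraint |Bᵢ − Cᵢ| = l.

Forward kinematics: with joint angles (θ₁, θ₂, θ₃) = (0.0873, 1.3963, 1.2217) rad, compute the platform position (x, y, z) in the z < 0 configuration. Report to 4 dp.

(0.2290, -0.0358, -0.4930)

arm 1 at φ=0.0°: (R−r)+L cos θ1 = 0.3792;  O1 = (0.3792, 0.0000, -0.0174)
φ2=120.0°: virtual centre (-0.1074, 0.1860, -0.1970), radius l
φ3=240.0°: virtual centre (-0.1242, -0.2151, -0.1879), radius l
|O₂|²−|O₁|² = -0.0592;  |O₃|²−|O₁|² = -0.0471
linear system: -0.9732x+0.3719y = -0.0592−-0.3590z; -1.0069x+-0.4303y = -0.0471−-0.3410z
det = 0.7932;  x = 0.0542+-0.3546z,  y = -0.0174+0.0374z
sphere 1 gives Az²+Bz+C=0 with A=1.1272, B=0.2641, C=-0.1437;  B²−4AC=0.7179;  roots -0.4930, 0.2587;  negative root z = -0.4930
x = 0.2290, y = -0.0358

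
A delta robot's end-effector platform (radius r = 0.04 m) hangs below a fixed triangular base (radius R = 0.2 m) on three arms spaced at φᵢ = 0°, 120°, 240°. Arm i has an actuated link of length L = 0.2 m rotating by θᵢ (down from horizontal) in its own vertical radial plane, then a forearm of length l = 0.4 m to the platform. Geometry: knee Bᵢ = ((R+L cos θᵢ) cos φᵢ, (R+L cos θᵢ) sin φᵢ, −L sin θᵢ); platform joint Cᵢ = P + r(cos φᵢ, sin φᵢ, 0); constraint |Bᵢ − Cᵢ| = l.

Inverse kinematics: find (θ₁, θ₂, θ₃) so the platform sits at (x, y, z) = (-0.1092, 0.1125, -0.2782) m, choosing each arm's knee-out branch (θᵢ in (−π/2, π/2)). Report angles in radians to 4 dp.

θ₁ = 1.0471, θ₂ = -0.3492, θ₃ = 0.7851

arm 1 (φ=0.0°): x'=-0.1092, y'=0.1125
  e−x'=0.2692;  (l²−L²−(e−x')²−y'²−z²)/2L = -0.1063
  √(A²+B²)=0.3871;  θ1 = -0.8018+1.8490 ≈ 1.0471
arm 2 (φ=120.0°): x'=0.1520, y'=0.0383
  A=0.0080, B=-0.2782, C=(l²−L²−A²−y'²−z²)/(2L)=0.1027
  γ=atan2(-0.2782,0.0080)=-1.5421;  ψ=arccos(0.3689)=1.1929;  θ2=γ+ψ≈-0.3492
rotate P by −φ3: (-0.0428, -0.1508, -0.2782)
  e−x'=0.2028;  (l²−L²−(e−x')²−y'²−z²)/2L = -0.0532
  γ=atan2(-0.2782,0.2028)=-0.9408;  ψ=arccos(-0.1545)=1.7259;  θ3=γ+ψ≈0.7851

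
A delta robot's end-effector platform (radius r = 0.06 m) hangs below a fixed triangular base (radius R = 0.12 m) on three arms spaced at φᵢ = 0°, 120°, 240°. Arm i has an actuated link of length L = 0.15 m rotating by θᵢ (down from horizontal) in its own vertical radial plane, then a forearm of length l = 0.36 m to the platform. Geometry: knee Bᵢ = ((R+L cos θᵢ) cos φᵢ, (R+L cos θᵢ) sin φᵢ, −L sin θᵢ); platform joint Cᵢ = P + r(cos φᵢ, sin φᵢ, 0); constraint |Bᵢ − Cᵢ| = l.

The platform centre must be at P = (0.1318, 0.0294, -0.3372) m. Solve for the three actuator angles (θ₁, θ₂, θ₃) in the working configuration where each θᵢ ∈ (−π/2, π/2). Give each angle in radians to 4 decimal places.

rotate P by −φ1: (0.1318, 0.0294, -0.3372)
  e−x'=-0.0718;  (l²−L²−(e−x')²−y'²−z²)/2L = -0.0421
  √(A²+B²)=0.3448;  θ1 = -1.7806+1.6932 ≈ -0.0874
arm 2 (φ=120.0°): x'=-0.0404, y'=-0.1288
  A cos θ + B sin θ = C:  0.1004·cos θ + -0.3372·sin θ = -0.1110
  θ2 = atan2(B,A) + arccos(C/0.3518) = 0.6104
φ3=240.0° → target in arm frame (-0.0914, 0.0994)
  A=0.1514, B=-0.3372, C=(l²−L²−A²−y'²−z²)/(2L)=-0.1313
  θ3 = atan2(B,A) + arccos(C/0.3696) = 0.7852

θ₁ = -0.0874, θ₂ = 0.6104, θ₃ = 0.7852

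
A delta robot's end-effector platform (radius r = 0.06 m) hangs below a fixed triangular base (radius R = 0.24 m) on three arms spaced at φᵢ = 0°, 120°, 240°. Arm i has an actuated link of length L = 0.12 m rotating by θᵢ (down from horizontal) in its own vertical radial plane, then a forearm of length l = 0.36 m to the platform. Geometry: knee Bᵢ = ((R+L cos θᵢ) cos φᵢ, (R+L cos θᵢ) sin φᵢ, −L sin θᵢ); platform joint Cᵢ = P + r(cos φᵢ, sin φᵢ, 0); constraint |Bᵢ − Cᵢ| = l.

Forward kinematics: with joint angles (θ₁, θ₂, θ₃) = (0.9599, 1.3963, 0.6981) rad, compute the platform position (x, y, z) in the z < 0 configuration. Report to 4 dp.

(0.0112, -0.0683, -0.3600)

O1 = (0.2488·cos0.0°, 0.2488·sin0.0°, -0.0983) = (0.2488, 0.0000, -0.0983)
O2 = (0.2008·cos120.0°, 0.2008·sin120.0°, -0.1182) = (-0.1004, 0.1739, -0.1182)
O3 = (0.2719·cos240.0°, 0.2719·sin240.0°, -0.0771) = (-0.1360, -0.2355, -0.0771)
|O₂|²−|O₁|² = -0.0173;  |O₃|²−|O₁|² = 0.0083
[-0.6985 0.3479 -0.0398]·P = -0.0173;  [-0.7696 -0.4710 0.0423]·P = 0.0083
det = 0.5967;  x = 0.0088+-0.0067z,  y = -0.0320+0.1008z
into |P−O₁|² = l²: 1.0102z² + 0.1934z + -0.0613 = 0;  Δ = 0.2851;  z = -0.3600 or 0.1686 → z<0 root = -0.3600
x = 0.0112, y = -0.0683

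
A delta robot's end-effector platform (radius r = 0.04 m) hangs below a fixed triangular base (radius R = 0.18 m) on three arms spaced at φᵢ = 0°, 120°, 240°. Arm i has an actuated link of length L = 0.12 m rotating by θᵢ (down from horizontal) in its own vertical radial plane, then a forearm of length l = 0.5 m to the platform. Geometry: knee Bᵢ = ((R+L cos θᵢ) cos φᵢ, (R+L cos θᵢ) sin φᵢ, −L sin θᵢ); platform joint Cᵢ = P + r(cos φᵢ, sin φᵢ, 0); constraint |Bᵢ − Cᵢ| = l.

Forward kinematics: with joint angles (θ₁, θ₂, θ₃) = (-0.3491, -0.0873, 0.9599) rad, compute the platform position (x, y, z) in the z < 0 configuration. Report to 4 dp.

arm 1 at φ=0.0°: e+L cos θ1 = 0.2528;  S1 = (0.2528, 0.0000, 0.0410)
arm 2 at φ=120.0°: e+L cos θ2 = 0.2595;  S2 = (-0.1298, 0.2248, 0.0105)
φ3=240.0°: virtual centre (-0.1044, -0.1809, -0.0983), radius l
|S₂|²−|S₁|² = 0.0019;  |S₃|²−|S₁|² = -0.0123
[-0.7651 0.4495 -0.0612]·P = 0.0019;  [-0.7144 -0.3617 -0.2787]·P = -0.0123
Cramer: x(z) = 0.0081-0.2466z;  y(z) = 0.0180-0.2835z
sphere 1 gives Az²+Bz+C=0 with A=1.1412, B=0.0283, C=-0.1881;  B²−4AC=0.8596;  roots -0.4186, 0.3938;  negative root z = -0.4186
x = 0.1113, y = 0.1367

(0.1113, 0.1367, -0.4186)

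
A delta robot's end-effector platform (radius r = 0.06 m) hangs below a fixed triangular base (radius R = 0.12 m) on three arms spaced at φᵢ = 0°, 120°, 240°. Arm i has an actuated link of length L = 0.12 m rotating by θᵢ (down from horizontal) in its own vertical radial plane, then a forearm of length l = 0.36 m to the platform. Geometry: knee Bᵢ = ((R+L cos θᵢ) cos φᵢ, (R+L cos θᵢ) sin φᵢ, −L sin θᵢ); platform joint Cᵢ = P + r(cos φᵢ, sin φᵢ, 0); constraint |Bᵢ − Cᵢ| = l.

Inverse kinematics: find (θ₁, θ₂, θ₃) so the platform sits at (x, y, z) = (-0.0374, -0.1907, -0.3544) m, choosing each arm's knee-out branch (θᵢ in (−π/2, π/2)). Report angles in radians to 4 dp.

θ₁ = 0.9597, θ₂ = 1.3091, θ₃ = -0.0003

φ1=0.0° → target in arm frame (-0.0374, -0.1907)
  e−x'=0.0974;  (l²−L²−(e−x')²−y'²−z²)/2L = -0.2344
  √(A²+B²)=0.3675;  θ1 = -1.3026+2.2623 ≈ 0.9597
rotate P by −φ2: (-0.1465, 0.1277, -0.3544)
  A cos θ + B sin θ = C:  0.2065·cos θ + -0.3544·sin θ = -0.2889
  √(A²+B²)=0.4101;  θ2 = -1.0433+2.3524 ≈ 1.3091
arm 3 (φ=240.0°): x'=0.1839, y'=0.0630
  A=-0.1239, B=-0.3544, C=(l²−L²−A²−y'²−z²)/(2L)=-0.1238
  γ=atan2(-0.3544,-0.1239)=-1.9070;  ψ=arccos(-0.3297)=1.9067;  θ3=γ+ψ≈-0.0003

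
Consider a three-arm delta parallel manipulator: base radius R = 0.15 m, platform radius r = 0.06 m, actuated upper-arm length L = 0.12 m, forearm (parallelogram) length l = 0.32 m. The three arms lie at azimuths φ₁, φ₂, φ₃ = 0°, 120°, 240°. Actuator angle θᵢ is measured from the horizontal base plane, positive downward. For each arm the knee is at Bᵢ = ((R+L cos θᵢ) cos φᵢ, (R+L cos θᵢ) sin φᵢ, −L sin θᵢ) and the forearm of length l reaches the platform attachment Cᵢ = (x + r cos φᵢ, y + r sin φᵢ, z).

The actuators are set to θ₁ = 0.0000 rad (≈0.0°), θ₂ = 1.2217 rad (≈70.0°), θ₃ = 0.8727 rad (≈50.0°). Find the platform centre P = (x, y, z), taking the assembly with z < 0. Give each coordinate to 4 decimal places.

(0.1322, -0.0466, -0.3069)

arm 1 at φ=0.0°: (R−r)+L cos θ1 = 0.2100;  O1 = (0.2100, 0.0000, 0.0000)
arm 2 at φ=120.0°: (R−r)+L cos θ2 = 0.1310;  O2 = (-0.0655, 0.1135, -0.1128)
φ3=240.0°: virtual centre (-0.0836, -0.1447, -0.0919), radius l
eliminate P² terms by subtracting sphere 1 from 2 and 3
[-0.5510 0.2270 -0.2255]·P = -0.0142;  [-0.5871 -0.2895 -0.1839]·P = -0.0077
Cramer: x(z) = 0.0200-0.3655z;  y(z) = -0.0140+0.1062z
sphere 1 gives Az²+Bz+C=0 with A=1.1449, B=0.1359, C=-0.0661;  B²−4AC=0.3213;  roots -0.3069, 0.1882;  negative root z = -0.3069
x = 0.1322, y = -0.0466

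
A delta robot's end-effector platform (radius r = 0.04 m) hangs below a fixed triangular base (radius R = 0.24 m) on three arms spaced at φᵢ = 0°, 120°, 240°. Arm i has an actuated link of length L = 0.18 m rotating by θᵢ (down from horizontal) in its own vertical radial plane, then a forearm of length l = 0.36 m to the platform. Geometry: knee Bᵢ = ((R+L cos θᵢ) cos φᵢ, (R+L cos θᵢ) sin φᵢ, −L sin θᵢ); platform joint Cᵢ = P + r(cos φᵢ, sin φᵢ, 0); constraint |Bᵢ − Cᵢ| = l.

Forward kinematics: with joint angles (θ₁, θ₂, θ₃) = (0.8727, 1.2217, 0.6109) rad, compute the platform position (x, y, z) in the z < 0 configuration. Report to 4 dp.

arm 1 at φ=0.0°: e+L cos θ1 = 0.3157;  centre 1 = (0.3157, 0.0000, -0.1379)
φ2=120.0°: virtual centre (-0.1308, 0.2265, -0.1691), radius l
φ3=240.0°: virtual centre (-0.1737, -0.3009, -0.1032), radius l
|centre ₂|²−|centre ₁|² = -0.0217;  |centre ₃|²−|centre ₁|² = 0.0127
linear system: -0.8930x+0.4531y = -0.0217−-0.0625z; -0.9788x+-0.6018y = 0.0127−0.0693z
Cramer: x(z) = 0.0074-0.0063z;  y(z) = -0.0332+0.1255z
quadratic in z: (1.0158)z²+(0.2714)z+(-0.0145)=0, √Δ=0.3638 → z ∈ {-0.3127, 0.0455}; z = -0.3127 (taking z<0)
x = 0.0094, y = -0.0724

(0.0094, -0.0724, -0.3127)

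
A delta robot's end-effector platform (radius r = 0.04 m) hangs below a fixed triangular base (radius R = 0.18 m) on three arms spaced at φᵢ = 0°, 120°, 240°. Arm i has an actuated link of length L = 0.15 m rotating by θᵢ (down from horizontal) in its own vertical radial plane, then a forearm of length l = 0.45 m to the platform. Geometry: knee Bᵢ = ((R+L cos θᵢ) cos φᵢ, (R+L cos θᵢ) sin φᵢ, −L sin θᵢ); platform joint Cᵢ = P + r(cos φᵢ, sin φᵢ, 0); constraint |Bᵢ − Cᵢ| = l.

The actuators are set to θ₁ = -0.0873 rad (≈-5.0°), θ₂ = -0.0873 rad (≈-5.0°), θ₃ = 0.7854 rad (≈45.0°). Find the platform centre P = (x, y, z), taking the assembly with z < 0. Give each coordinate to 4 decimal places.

(0.0627, 0.1085, -0.3601)

φ1=0.0°: virtual centre (0.2894, 0.0000, 0.0131), radius l
O2 = (0.2894·cos120.0°, 0.2894·sin120.0°, 0.0131) = (-0.1447, 0.2507, 0.0131)
arm 3 at φ=240.0°: ρ3 = 0.2461;  O3 = (-0.1230, -0.2131, -0.1061)
|O₂|²−|O₁|² = 0.0000;  |O₃|²−|O₁|² = -0.0121
linear system: -0.8683x+0.5013y = 0.0000−0.0000z; -0.8249x+-0.4262y = -0.0121−-0.2383z
det = 0.7836;  x = 0.0078+-0.1524z,  y = 0.0135+-0.2640z
sphere 1 gives Az²+Bz+C=0 with A=1.0930, B=0.0526, C=-0.1228;  B²−4AC=0.5397;  roots -0.3601, 0.3120;  negative root z = -0.3601
x = 0.0627, y = 0.1085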